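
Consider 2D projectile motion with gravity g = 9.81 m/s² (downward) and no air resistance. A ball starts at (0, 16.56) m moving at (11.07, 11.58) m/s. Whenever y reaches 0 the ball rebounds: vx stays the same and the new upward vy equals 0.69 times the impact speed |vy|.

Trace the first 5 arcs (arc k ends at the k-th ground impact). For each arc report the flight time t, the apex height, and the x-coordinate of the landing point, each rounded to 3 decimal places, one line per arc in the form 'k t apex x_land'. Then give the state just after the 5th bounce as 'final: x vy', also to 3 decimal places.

1 3.364 23.395 37.243
2 3.014 11.138 70.607
3 2.080 5.303 93.627
4 1.435 2.525 109.511
5 0.990 1.202 120.471
final: 120.471 3.351

Arc 1: start y=16.560, vy=11.580 → t=3.364, apex=23.395, x_land=37.243, impact vy=-21.424
  bounce: vy ← 0.69·21.424 = 14.783
Arc 2: start y=0.000, vy=14.783 → t=3.014, apex=11.138, x_land=70.607, impact vy=-14.783
  bounce: vy ← 0.69·14.783 = 10.200
Arc 3: start y=0.000, vy=10.200 → t=2.080, apex=5.303, x_land=93.627, impact vy=-10.200
  bounce: vy ← 0.69·10.200 = 7.038
Arc 4: start y=0.000, vy=7.038 → t=1.435, apex=2.525, x_land=109.511, impact vy=-7.038
  bounce: vy ← 0.69·7.038 = 4.856
Arc 5: start y=0.000, vy=4.856 → t=0.990, apex=1.202, x_land=120.471, impact vy=-4.856
  bounce: vy ← 0.69·4.856 = 3.351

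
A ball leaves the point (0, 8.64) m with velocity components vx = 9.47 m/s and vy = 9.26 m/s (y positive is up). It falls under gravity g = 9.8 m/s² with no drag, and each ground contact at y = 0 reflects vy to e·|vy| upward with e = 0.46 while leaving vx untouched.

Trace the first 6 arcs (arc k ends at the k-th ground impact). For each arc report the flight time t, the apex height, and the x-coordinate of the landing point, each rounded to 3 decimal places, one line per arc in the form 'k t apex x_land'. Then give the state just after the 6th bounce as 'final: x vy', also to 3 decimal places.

Arc 1: start y=8.640, vy=9.260 → t=2.575, apex=13.015, x_land=24.382, impact vy=-15.972
  bounce: vy ← 0.46·15.972 = 7.347
Arc 2: start y=0.000, vy=7.347 → t=1.499, apex=2.754, x_land=38.581, impact vy=-7.347
  bounce: vy ← 0.46·7.347 = 3.380
Arc 3: start y=0.000, vy=3.380 → t=0.690, apex=0.583, x_land=45.113, impact vy=-3.380
  bounce: vy ← 0.46·3.380 = 1.555
Arc 4: start y=0.000, vy=1.555 → t=0.317, apex=0.123, x_land=48.117, impact vy=-1.555
  bounce: vy ← 0.46·1.555 = 0.715
Arc 5: start y=0.000, vy=0.715 → t=0.146, apex=0.026, x_land=49.499, impact vy=-0.715
  bounce: vy ← 0.46·0.715 = 0.329
Arc 6: start y=0.000, vy=0.329 → t=0.067, apex=0.006, x_land=50.135, impact vy=-0.329
  bounce: vy ← 0.46·0.329 = 0.151

1 2.575 13.015 24.382
2 1.499 2.754 38.581
3 0.690 0.583 45.113
4 0.317 0.123 48.117
5 0.146 0.026 49.499
6 0.067 0.006 50.135
final: 50.135 0.151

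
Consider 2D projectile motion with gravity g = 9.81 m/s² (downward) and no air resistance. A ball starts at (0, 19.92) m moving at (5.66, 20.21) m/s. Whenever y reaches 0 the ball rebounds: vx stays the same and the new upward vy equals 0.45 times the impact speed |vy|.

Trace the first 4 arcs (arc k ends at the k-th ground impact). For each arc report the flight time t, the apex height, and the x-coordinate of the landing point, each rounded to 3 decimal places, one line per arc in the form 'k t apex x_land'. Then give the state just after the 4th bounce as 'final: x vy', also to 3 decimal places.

1 4.942 40.738 27.972
2 2.594 8.249 42.652
3 1.167 1.671 49.259
4 0.525 0.338 52.231
final: 52.231 1.159

Arc 1: start y=19.920, vy=20.210 → t=4.942, apex=40.738, x_land=27.972, impact vy=-28.271
  bounce: vy ← 0.45·28.271 = 12.722
Arc 2: start y=0.000, vy=12.722 → t=2.594, apex=8.249, x_land=42.652, impact vy=-12.722
  bounce: vy ← 0.45·12.722 = 5.725
Arc 3: start y=0.000, vy=5.725 → t=1.167, apex=1.671, x_land=49.259, impact vy=-5.725
  bounce: vy ← 0.45·5.725 = 2.576
Arc 4: start y=0.000, vy=2.576 → t=0.525, apex=0.338, x_land=52.231, impact vy=-2.576
  bounce: vy ← 0.45·2.576 = 1.159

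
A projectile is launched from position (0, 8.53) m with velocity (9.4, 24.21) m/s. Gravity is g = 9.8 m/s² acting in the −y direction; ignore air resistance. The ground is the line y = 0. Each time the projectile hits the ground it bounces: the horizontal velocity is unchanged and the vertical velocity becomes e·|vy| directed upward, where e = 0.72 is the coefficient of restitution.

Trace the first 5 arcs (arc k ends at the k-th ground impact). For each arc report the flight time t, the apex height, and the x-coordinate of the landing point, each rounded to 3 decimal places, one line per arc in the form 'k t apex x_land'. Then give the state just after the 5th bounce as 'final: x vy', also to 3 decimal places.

1 5.271 38.434 49.548
2 4.033 19.924 87.458
3 2.904 10.329 114.753
4 2.091 5.354 134.405
5 1.505 2.776 148.555
final: 148.555 5.311

Arc 1: start y=8.530, vy=24.210 → t=5.271, apex=38.434, x_land=49.548, impact vy=-27.447
  bounce: vy ← 0.72·27.447 = 19.762
Arc 2: start y=0.000, vy=19.762 → t=4.033, apex=19.924, x_land=87.458, impact vy=-19.762
  bounce: vy ← 0.72·19.762 = 14.228
Arc 3: start y=0.000, vy=14.228 → t=2.904, apex=10.329, x_land=114.753, impact vy=-14.228
  bounce: vy ← 0.72·14.228 = 10.244
Arc 4: start y=0.000, vy=10.244 → t=2.091, apex=5.354, x_land=134.405, impact vy=-10.244
  bounce: vy ← 0.72·10.244 = 7.376
Arc 5: start y=0.000, vy=7.376 → t=1.505, apex=2.776, x_land=148.555, impact vy=-7.376
  bounce: vy ← 0.72·7.376 = 5.311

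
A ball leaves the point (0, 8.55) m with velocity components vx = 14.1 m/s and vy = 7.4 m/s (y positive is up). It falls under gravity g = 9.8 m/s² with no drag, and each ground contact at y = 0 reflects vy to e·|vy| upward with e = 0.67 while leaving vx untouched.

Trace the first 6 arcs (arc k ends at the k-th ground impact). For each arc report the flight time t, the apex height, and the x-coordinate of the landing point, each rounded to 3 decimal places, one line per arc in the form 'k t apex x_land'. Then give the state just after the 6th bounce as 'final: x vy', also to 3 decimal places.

Arc 1: start y=8.550, vy=7.400 → t=2.277, apex=11.344, x_land=32.101, impact vy=-14.911
  bounce: vy ← 0.67·14.911 = 9.990
Arc 2: start y=0.000, vy=9.990 → t=2.039, apex=5.092, x_land=60.849, impact vy=-9.990
  bounce: vy ← 0.67·9.990 = 6.694
Arc 3: start y=0.000, vy=6.694 → t=1.366, apex=2.286, x_land=80.110, impact vy=-6.694
  bounce: vy ← 0.67·6.694 = 4.485
Arc 4: start y=0.000, vy=4.485 → t=0.915, apex=1.026, x_land=93.015, impact vy=-4.485
  bounce: vy ← 0.67·4.485 = 3.005
Arc 5: start y=0.000, vy=3.005 → t=0.613, apex=0.461, x_land=101.661, impact vy=-3.005
  bounce: vy ← 0.67·3.005 = 2.013
Arc 6: start y=0.000, vy=2.013 → t=0.411, apex=0.207, x_land=107.454, impact vy=-2.013
  bounce: vy ← 0.67·2.013 = 1.349

1 2.277 11.344 32.101
2 2.039 5.092 60.849
3 1.366 2.286 80.110
4 0.915 1.026 93.015
5 0.613 0.461 101.661
6 0.411 0.207 107.454
final: 107.454 1.349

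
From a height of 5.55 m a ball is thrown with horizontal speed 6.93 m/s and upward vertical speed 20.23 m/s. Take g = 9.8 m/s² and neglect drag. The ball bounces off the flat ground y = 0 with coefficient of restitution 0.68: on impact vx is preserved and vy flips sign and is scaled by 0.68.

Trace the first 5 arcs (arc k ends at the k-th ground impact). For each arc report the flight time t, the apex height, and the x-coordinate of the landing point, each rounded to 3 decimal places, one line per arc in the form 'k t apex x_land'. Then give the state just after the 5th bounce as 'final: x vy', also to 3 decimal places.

1 4.387 26.430 30.400
2 3.159 12.221 52.289
3 2.148 5.651 67.174
4 1.461 2.613 77.295
5 0.993 1.208 84.178
final: 84.178 3.309

Arc 1: start y=5.550, vy=20.230 → t=4.387, apex=26.430, x_land=30.400, impact vy=-22.760
  bounce: vy ← 0.68·22.760 = 15.477
Arc 2: start y=0.000, vy=15.477 → t=3.159, apex=12.221, x_land=52.289, impact vy=-15.477
  bounce: vy ← 0.68·15.477 = 10.524
Arc 3: start y=0.000, vy=10.524 → t=2.148, apex=5.651, x_land=67.174, impact vy=-10.524
  bounce: vy ← 0.68·10.524 = 7.157
Arc 4: start y=0.000, vy=7.157 → t=1.461, apex=2.613, x_land=77.295, impact vy=-7.157
  bounce: vy ← 0.68·7.157 = 4.866
Arc 5: start y=0.000, vy=4.866 → t=0.993, apex=1.208, x_land=84.178, impact vy=-4.866
  bounce: vy ← 0.68·4.866 = 3.309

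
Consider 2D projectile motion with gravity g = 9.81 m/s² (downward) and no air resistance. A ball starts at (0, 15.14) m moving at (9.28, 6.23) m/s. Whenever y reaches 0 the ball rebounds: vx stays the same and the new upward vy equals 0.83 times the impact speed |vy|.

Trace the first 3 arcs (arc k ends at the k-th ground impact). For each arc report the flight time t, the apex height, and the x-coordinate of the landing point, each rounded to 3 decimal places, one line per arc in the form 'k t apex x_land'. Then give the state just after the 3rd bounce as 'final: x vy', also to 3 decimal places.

1 2.503 17.118 23.230
2 3.101 11.793 52.008
3 2.574 8.124 75.894
final: 75.894 10.479

Arc 1: start y=15.140, vy=6.230 → t=2.503, apex=17.118, x_land=23.230, impact vy=-18.326
  bounce: vy ← 0.83·18.326 = 15.211
Arc 2: start y=0.000, vy=15.211 → t=3.101, apex=11.793, x_land=52.008, impact vy=-15.211
  bounce: vy ← 0.83·15.211 = 12.625
Arc 3: start y=0.000, vy=12.625 → t=2.574, apex=8.124, x_land=75.894, impact vy=-12.625
  bounce: vy ← 0.83·12.625 = 10.479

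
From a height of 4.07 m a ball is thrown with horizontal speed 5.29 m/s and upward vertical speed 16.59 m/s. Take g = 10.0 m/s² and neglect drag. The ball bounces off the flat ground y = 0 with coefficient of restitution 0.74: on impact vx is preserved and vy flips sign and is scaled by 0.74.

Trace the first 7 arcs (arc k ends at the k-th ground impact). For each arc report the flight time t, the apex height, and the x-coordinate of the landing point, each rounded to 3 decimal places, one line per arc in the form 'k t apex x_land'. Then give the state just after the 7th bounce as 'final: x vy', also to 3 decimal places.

1 3.547 17.831 18.766
2 2.795 9.764 33.551
3 2.068 5.347 44.492
4 1.530 2.928 52.589
5 1.133 1.603 58.580
6 0.838 0.878 63.013
7 0.620 0.481 66.294
final: 66.294 2.295

Arc 1: start y=4.070, vy=16.590 → t=3.547, apex=17.831, x_land=18.766, impact vy=-18.885
  bounce: vy ← 0.74·18.885 = 13.975
Arc 2: start y=0.000, vy=13.975 → t=2.795, apex=9.764, x_land=33.551, impact vy=-13.975
  bounce: vy ← 0.74·13.975 = 10.341
Arc 3: start y=0.000, vy=10.341 → t=2.068, apex=5.347, x_land=44.492, impact vy=-10.341
  bounce: vy ← 0.74·10.341 = 7.652
Arc 4: start y=0.000, vy=7.652 → t=1.530, apex=2.928, x_land=52.589, impact vy=-7.652
  bounce: vy ← 0.74·7.652 = 5.663
Arc 5: start y=0.000, vy=5.663 → t=1.133, apex=1.603, x_land=58.580, impact vy=-5.663
  bounce: vy ← 0.74·5.663 = 4.191
Arc 6: start y=0.000, vy=4.191 → t=0.838, apex=0.878, x_land=63.013, impact vy=-4.191
  bounce: vy ← 0.74·4.191 = 3.101
Arc 7: start y=0.000, vy=3.101 → t=0.620, apex=0.481, x_land=66.294, impact vy=-3.101
  bounce: vy ← 0.74·3.101 = 2.295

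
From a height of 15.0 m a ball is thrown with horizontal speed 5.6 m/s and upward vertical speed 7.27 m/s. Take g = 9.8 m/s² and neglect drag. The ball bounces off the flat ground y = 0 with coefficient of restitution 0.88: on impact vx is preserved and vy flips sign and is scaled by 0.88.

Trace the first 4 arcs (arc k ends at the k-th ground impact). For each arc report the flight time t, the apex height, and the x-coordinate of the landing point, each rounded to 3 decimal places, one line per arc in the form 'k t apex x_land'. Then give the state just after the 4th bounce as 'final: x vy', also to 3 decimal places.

Arc 1: start y=15.000, vy=7.270 → t=2.642, apex=17.697, x_land=14.797, impact vy=-18.624
  bounce: vy ← 0.88·18.624 = 16.389
Arc 2: start y=0.000, vy=16.389 → t=3.345, apex=13.704, x_land=33.527, impact vy=-16.389
  bounce: vy ← 0.88·16.389 = 14.422
Arc 3: start y=0.000, vy=14.422 → t=2.943, apex=10.613, x_land=50.010, impact vy=-14.422
  bounce: vy ← 0.88·14.422 = 12.692
Arc 4: start y=0.000, vy=12.692 → t=2.590, apex=8.218, x_land=64.515, impact vy=-12.692
  bounce: vy ← 0.88·12.692 = 11.169

1 2.642 17.697 14.797
2 3.345 13.704 33.527
3 2.943 10.613 50.010
4 2.590 8.218 64.515
final: 64.515 11.169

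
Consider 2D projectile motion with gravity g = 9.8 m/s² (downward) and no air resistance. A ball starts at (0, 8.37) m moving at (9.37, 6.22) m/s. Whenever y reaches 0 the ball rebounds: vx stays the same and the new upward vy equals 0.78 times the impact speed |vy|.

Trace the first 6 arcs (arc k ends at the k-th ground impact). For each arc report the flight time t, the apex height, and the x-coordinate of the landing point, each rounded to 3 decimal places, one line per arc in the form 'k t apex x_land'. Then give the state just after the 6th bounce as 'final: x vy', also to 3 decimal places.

Arc 1: start y=8.370, vy=6.220 → t=2.088, apex=10.344, x_land=19.561, impact vy=-14.239
  bounce: vy ← 0.78·14.239 = 11.106
Arc 2: start y=0.000, vy=11.106 → t=2.267, apex=6.293, x_land=40.799, impact vy=-11.106
  bounce: vy ← 0.78·11.106 = 8.663
Arc 3: start y=0.000, vy=8.663 → t=1.768, apex=3.829, x_land=57.364, impact vy=-8.663
  bounce: vy ← 0.78·8.663 = 6.757
Arc 4: start y=0.000, vy=6.757 → t=1.379, apex=2.329, x_land=70.285, impact vy=-6.757
  bounce: vy ← 0.78·6.757 = 5.270
Arc 5: start y=0.000, vy=5.270 → t=1.076, apex=1.417, x_land=80.364, impact vy=-5.270
  bounce: vy ← 0.78·5.270 = 4.111
Arc 6: start y=0.000, vy=4.111 → t=0.839, apex=0.862, x_land=88.225, impact vy=-4.111
  bounce: vy ← 0.78·4.111 = 3.207

1 2.088 10.344 19.561
2 2.267 6.293 40.799
3 1.768 3.829 57.364
4 1.379 2.329 70.285
5 1.076 1.417 80.364
6 0.839 0.862 88.225
final: 88.225 3.207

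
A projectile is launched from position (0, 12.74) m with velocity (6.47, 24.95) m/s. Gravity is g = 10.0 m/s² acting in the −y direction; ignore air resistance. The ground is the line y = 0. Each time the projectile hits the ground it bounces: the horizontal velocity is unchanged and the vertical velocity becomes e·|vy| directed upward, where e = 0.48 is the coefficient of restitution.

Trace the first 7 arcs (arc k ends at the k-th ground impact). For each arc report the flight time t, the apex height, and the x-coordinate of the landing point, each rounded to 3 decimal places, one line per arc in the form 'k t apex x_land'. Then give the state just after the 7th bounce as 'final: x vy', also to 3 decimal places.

Arc 1: start y=12.740, vy=24.950 → t=5.457, apex=43.865, x_land=35.306, impact vy=-29.619
  bounce: vy ← 0.48·29.619 = 14.217
Arc 2: start y=0.000, vy=14.217 → t=2.843, apex=10.107, x_land=53.703, impact vy=-14.217
  bounce: vy ← 0.48·14.217 = 6.824
Arc 3: start y=0.000, vy=6.824 → t=1.365, apex=2.329, x_land=62.534, impact vy=-6.824
  bounce: vy ← 0.48·6.824 = 3.276
Arc 4: start y=0.000, vy=3.276 → t=0.655, apex=0.536, x_land=66.773, impact vy=-3.276
  bounce: vy ← 0.48·3.276 = 1.572
Arc 5: start y=0.000, vy=1.572 → t=0.314, apex=0.124, x_land=68.807, impact vy=-1.572
  bounce: vy ← 0.48·1.572 = 0.755
Arc 6: start y=0.000, vy=0.755 → t=0.151, apex=0.028, x_land=69.784, impact vy=-0.755
  bounce: vy ← 0.48·0.755 = 0.362
Arc 7: start y=0.000, vy=0.362 → t=0.072, apex=0.007, x_land=70.253, impact vy=-0.362
  bounce: vy ← 0.48·0.362 = 0.174

1 5.457 43.865 35.306
2 2.843 10.107 53.703
3 1.365 2.329 62.534
4 0.655 0.536 66.773
5 0.314 0.124 68.807
6 0.151 0.028 69.784
7 0.072 0.007 70.253
final: 70.253 0.174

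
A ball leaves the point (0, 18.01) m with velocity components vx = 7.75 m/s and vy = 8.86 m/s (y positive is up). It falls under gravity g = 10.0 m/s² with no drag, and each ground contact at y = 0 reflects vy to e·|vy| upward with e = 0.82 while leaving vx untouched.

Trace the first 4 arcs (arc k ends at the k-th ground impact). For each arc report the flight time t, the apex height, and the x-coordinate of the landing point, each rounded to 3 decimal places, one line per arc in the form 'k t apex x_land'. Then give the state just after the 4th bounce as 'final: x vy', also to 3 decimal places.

Arc 1: start y=18.010, vy=8.860 → t=2.981, apex=21.935, x_land=23.099, impact vy=-20.945
  bounce: vy ← 0.82·20.945 = 17.175
Arc 2: start y=0.000, vy=17.175 → t=3.435, apex=14.749, x_land=49.720, impact vy=-17.175
  bounce: vy ← 0.82·17.175 = 14.084
Arc 3: start y=0.000, vy=14.084 → t=2.817, apex=9.917, x_land=71.550, impact vy=-14.084
  bounce: vy ← 0.82·14.084 = 11.548
Arc 4: start y=0.000, vy=11.548 → t=2.310, apex=6.668, x_land=89.450, impact vy=-11.548
  bounce: vy ← 0.82·11.548 = 9.470

1 2.981 21.935 23.099
2 3.435 14.749 49.720
3 2.817 9.917 71.550
4 2.310 6.668 89.450
final: 89.450 9.470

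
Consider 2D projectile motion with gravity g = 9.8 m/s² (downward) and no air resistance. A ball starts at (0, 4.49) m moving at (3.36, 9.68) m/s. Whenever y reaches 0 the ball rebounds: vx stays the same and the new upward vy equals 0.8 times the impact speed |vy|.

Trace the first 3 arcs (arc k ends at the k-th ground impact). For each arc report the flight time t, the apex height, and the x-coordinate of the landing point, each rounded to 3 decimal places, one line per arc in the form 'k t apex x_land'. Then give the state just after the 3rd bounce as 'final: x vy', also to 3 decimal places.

Arc 1: start y=4.490, vy=9.680 → t=2.363, apex=9.271, x_land=7.941, impact vy=-13.480
  bounce: vy ← 0.8·13.480 = 10.784
Arc 2: start y=0.000, vy=10.784 → t=2.201, apex=5.933, x_land=15.335, impact vy=-10.784
  bounce: vy ← 0.8·10.784 = 8.627
Arc 3: start y=0.000, vy=8.627 → t=1.761, apex=3.797, x_land=21.251, impact vy=-8.627
  bounce: vy ← 0.8·8.627 = 6.902

1 2.363 9.271 7.941
2 2.201 5.933 15.335
3 1.761 3.797 21.251
final: 21.251 6.902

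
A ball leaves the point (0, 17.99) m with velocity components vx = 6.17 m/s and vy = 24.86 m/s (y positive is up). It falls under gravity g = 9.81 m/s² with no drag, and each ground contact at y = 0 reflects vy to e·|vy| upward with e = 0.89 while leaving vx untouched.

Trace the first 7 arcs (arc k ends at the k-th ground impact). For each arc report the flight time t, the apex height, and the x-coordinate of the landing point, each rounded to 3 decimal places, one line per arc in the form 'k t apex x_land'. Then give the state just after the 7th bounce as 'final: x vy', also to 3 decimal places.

Arc 1: start y=17.990, vy=24.860 → t=5.711, apex=49.489, x_land=35.234, impact vy=-31.161
  bounce: vy ← 0.89·31.161 = 27.733
Arc 2: start y=0.000, vy=27.733 → t=5.654, apex=39.201, x_land=70.119, impact vy=-27.733
  bounce: vy ← 0.89·27.733 = 24.682
Arc 3: start y=0.000, vy=24.682 → t=5.032, apex=31.051, x_land=101.167, impact vy=-24.682
  bounce: vy ← 0.89·24.682 = 21.967
Arc 4: start y=0.000, vy=21.967 → t=4.479, apex=24.595, x_land=128.800, impact vy=-21.967
  bounce: vy ← 0.89·21.967 = 19.551
Arc 5: start y=0.000, vy=19.551 → t=3.986, apex=19.482, x_land=153.393, impact vy=-19.551
  bounce: vy ← 0.89·19.551 = 17.400
Arc 6: start y=0.000, vy=17.400 → t=3.547, apex=15.432, x_land=175.281, impact vy=-17.400
  bounce: vy ← 0.89·17.400 = 15.486
Arc 7: start y=0.000, vy=15.486 → t=3.157, apex=12.223, x_land=194.761, impact vy=-15.486
  bounce: vy ← 0.89·15.486 = 13.783

1 5.711 49.489 35.234
2 5.654 39.201 70.119
3 5.032 31.051 101.167
4 4.479 24.595 128.800
5 3.986 19.482 153.393
6 3.547 15.432 175.281
7 3.157 12.223 194.761
final: 194.761 13.783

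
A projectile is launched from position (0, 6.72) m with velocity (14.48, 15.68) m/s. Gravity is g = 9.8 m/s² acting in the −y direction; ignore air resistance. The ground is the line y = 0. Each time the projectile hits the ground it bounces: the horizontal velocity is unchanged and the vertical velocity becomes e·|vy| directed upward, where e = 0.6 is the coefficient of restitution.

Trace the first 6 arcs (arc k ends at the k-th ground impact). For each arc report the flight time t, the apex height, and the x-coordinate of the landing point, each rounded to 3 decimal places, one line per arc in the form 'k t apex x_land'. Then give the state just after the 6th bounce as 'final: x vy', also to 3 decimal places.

Arc 1: start y=6.720, vy=15.680 → t=3.583, apex=19.264, x_land=51.879, impact vy=-19.431
  bounce: vy ← 0.6·19.431 = 11.659
Arc 2: start y=0.000, vy=11.659 → t=2.379, apex=6.935, x_land=86.332, impact vy=-11.659
  bounce: vy ← 0.6·11.659 = 6.995
Arc 3: start y=0.000, vy=6.995 → t=1.428, apex=2.497, x_land=107.003, impact vy=-6.995
  bounce: vy ← 0.6·6.995 = 4.197
Arc 4: start y=0.000, vy=4.197 → t=0.857, apex=0.899, x_land=119.406, impact vy=-4.197
  bounce: vy ← 0.6·4.197 = 2.518
Arc 5: start y=0.000, vy=2.518 → t=0.514, apex=0.324, x_land=126.848, impact vy=-2.518
  bounce: vy ← 0.6·2.518 = 1.511
Arc 6: start y=0.000, vy=1.511 → t=0.308, apex=0.116, x_land=131.313, impact vy=-1.511
  bounce: vy ← 0.6·1.511 = 0.907

1 3.583 19.264 51.879
2 2.379 6.935 86.332
3 1.428 2.497 107.003
4 0.857 0.899 119.406
5 0.514 0.324 126.848
6 0.308 0.116 131.313
final: 131.313 0.907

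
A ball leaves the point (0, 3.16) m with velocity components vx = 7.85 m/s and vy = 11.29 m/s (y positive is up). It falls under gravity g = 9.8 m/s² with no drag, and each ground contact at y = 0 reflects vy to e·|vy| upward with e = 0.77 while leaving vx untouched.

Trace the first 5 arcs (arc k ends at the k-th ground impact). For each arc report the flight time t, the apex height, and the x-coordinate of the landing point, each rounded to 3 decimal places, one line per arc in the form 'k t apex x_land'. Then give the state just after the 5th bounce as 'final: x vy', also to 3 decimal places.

Arc 1: start y=3.160, vy=11.290 → t=2.556, apex=9.663, x_land=20.067, impact vy=-13.762
  bounce: vy ← 0.77·13.762 = 10.597
Arc 2: start y=0.000, vy=10.597 → t=2.163, apex=5.729, x_land=37.044, impact vy=-10.597
  bounce: vy ← 0.77·10.597 = 8.160
Arc 3: start y=0.000, vy=8.160 → t=1.665, apex=3.397, x_land=50.116, impact vy=-8.160
  bounce: vy ← 0.77·8.160 = 6.283
Arc 4: start y=0.000, vy=6.283 → t=1.282, apex=2.014, x_land=60.182, impact vy=-6.283
  bounce: vy ← 0.77·6.283 = 4.838
Arc 5: start y=0.000, vy=4.838 → t=0.987, apex=1.194, x_land=67.932, impact vy=-4.838
  bounce: vy ← 0.77·4.838 = 3.725

1 2.556 9.663 20.067
2 2.163 5.729 37.044
3 1.665 3.397 50.116
4 1.282 2.014 60.182
5 0.987 1.194 67.932
final: 67.932 3.725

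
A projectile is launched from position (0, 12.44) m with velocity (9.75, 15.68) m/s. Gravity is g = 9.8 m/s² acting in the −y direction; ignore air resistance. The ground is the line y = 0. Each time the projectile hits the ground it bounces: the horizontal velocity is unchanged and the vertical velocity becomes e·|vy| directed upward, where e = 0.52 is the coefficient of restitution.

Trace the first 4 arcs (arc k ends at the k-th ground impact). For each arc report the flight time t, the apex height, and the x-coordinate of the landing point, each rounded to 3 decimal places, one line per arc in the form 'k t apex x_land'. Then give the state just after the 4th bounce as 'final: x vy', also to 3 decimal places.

1 3.858 24.984 37.616
2 2.348 6.756 60.513
3 1.221 1.827 72.419
4 0.635 0.494 78.610
final: 78.610 1.618

Arc 1: start y=12.440, vy=15.680 → t=3.858, apex=24.984, x_land=37.616, impact vy=-22.129
  bounce: vy ← 0.52·22.129 = 11.507
Arc 2: start y=0.000, vy=11.507 → t=2.348, apex=6.756, x_land=60.513, impact vy=-11.507
  bounce: vy ← 0.52·11.507 = 5.984
Arc 3: start y=0.000, vy=5.984 → t=1.221, apex=1.827, x_land=72.419, impact vy=-5.984
  bounce: vy ← 0.52·5.984 = 3.111
Arc 4: start y=0.000, vy=3.111 → t=0.635, apex=0.494, x_land=78.610, impact vy=-3.111
  bounce: vy ← 0.52·3.111 = 1.618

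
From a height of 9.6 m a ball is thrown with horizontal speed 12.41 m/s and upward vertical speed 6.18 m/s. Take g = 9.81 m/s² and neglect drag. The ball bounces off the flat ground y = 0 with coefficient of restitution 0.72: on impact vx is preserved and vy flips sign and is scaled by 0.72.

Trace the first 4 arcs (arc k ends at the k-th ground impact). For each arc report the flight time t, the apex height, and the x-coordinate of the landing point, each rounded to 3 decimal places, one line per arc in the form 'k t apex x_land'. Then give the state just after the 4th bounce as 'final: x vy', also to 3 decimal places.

Arc 1: start y=9.600, vy=6.180 → t=2.164, apex=11.547, x_land=26.858, impact vy=-15.051
  bounce: vy ← 0.72·15.051 = 10.837
Arc 2: start y=0.000, vy=10.837 → t=2.209, apex=5.986, x_land=54.277, impact vy=-10.837
  bounce: vy ← 0.72·10.837 = 7.803
Arc 3: start y=0.000, vy=7.803 → t=1.591, apex=3.103, x_land=74.018, impact vy=-7.803
  bounce: vy ← 0.72·7.803 = 5.618
Arc 4: start y=0.000, vy=5.618 → t=1.145, apex=1.609, x_land=88.232, impact vy=-5.618
  bounce: vy ← 0.72·5.618 = 4.045

1 2.164 11.547 26.858
2 2.209 5.986 54.277
3 1.591 3.103 74.018
4 1.145 1.609 88.232
final: 88.232 4.045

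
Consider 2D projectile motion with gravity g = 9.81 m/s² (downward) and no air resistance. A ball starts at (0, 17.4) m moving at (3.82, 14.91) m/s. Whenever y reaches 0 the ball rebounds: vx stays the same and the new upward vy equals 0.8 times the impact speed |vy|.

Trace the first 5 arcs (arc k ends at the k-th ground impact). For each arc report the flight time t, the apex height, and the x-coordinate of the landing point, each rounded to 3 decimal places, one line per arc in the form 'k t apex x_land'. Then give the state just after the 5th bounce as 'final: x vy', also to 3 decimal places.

1 3.940 28.731 15.051
2 3.872 18.388 29.843
3 3.098 11.768 41.677
4 2.478 7.532 51.144
5 1.983 4.820 58.718
final: 58.718 7.780

Arc 1: start y=17.400, vy=14.910 → t=3.940, apex=28.731, x_land=15.051, impact vy=-23.742
  bounce: vy ← 0.8·23.742 = 18.994
Arc 2: start y=0.000, vy=18.994 → t=3.872, apex=18.388, x_land=29.843, impact vy=-18.994
  bounce: vy ← 0.8·18.994 = 15.195
Arc 3: start y=0.000, vy=15.195 → t=3.098, apex=11.768, x_land=41.677, impact vy=-15.195
  bounce: vy ← 0.8·15.195 = 12.156
Arc 4: start y=0.000, vy=12.156 → t=2.478, apex=7.532, x_land=51.144, impact vy=-12.156
  bounce: vy ← 0.8·12.156 = 9.725
Arc 5: start y=0.000, vy=9.725 → t=1.983, apex=4.820, x_land=58.718, impact vy=-9.725
  bounce: vy ← 0.8·9.725 = 7.780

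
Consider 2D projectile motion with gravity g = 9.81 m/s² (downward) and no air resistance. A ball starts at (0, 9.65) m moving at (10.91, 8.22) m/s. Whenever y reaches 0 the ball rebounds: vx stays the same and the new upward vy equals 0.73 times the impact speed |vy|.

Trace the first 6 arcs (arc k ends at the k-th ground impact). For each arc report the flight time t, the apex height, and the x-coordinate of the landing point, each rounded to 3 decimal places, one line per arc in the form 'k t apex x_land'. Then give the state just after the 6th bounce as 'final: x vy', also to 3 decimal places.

Arc 1: start y=9.650, vy=8.220 → t=2.472, apex=13.094, x_land=26.967, impact vy=-16.028
  bounce: vy ← 0.73·16.028 = 11.701
Arc 2: start y=0.000, vy=11.701 → t=2.385, apex=6.978, x_land=52.992, impact vy=-11.701
  bounce: vy ← 0.73·11.701 = 8.541
Arc 3: start y=0.000, vy=8.541 → t=1.741, apex=3.718, x_land=71.990, impact vy=-8.541
  bounce: vy ← 0.73·8.541 = 6.235
Arc 4: start y=0.000, vy=6.235 → t=1.271, apex=1.982, x_land=85.859, impact vy=-6.235
  bounce: vy ← 0.73·6.235 = 4.552
Arc 5: start y=0.000, vy=4.552 → t=0.928, apex=1.056, x_land=95.983, impact vy=-4.552
  bounce: vy ← 0.73·4.552 = 3.323
Arc 6: start y=0.000, vy=3.323 → t=0.677, apex=0.563, x_land=103.374, impact vy=-3.323
  bounce: vy ← 0.73·3.323 = 2.426

1 2.472 13.094 26.967
2 2.385 6.978 52.992
3 1.741 3.718 71.990
4 1.271 1.982 85.859
5 0.928 1.056 95.983
6 0.677 0.563 103.374
final: 103.374 2.426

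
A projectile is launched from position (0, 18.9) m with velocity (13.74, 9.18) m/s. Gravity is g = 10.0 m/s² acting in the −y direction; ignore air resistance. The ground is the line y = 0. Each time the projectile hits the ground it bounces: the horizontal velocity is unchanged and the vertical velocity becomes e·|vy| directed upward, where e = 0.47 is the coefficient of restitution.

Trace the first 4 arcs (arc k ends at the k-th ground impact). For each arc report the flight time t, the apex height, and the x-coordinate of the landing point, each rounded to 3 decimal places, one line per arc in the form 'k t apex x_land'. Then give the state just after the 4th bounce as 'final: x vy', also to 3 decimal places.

1 3.068 23.114 42.155
2 2.021 5.106 69.924
3 0.950 1.128 82.976
4 0.446 0.249 89.110
final: 89.110 1.049

Arc 1: start y=18.900, vy=9.180 → t=3.068, apex=23.114, x_land=42.155, impact vy=-21.501
  bounce: vy ← 0.47·21.501 = 10.105
Arc 2: start y=0.000, vy=10.105 → t=2.021, apex=5.106, x_land=69.924, impact vy=-10.105
  bounce: vy ← 0.47·10.105 = 4.749
Arc 3: start y=0.000, vy=4.749 → t=0.950, apex=1.128, x_land=82.976, impact vy=-4.749
  bounce: vy ← 0.47·4.749 = 2.232
Arc 4: start y=0.000, vy=2.232 → t=0.446, apex=0.249, x_land=89.110, impact vy=-2.232
  bounce: vy ← 0.47·2.232 = 1.049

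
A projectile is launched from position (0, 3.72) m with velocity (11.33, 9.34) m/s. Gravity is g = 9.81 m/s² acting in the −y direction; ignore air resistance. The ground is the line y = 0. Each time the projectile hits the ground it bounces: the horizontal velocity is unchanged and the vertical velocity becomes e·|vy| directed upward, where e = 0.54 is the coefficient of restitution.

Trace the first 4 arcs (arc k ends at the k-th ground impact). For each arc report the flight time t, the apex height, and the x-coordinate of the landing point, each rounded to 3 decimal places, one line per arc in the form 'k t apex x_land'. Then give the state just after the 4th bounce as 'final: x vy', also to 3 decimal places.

1 2.242 8.166 25.406
2 1.394 2.381 41.195
3 0.753 0.694 49.721
4 0.406 0.202 54.325
final: 54.325 1.076

Arc 1: start y=3.720, vy=9.340 → t=2.242, apex=8.166, x_land=25.406, impact vy=-12.658
  bounce: vy ← 0.54·12.658 = 6.835
Arc 2: start y=0.000, vy=6.835 → t=1.394, apex=2.381, x_land=41.195, impact vy=-6.835
  bounce: vy ← 0.54·6.835 = 3.691
Arc 3: start y=0.000, vy=3.691 → t=0.753, apex=0.694, x_land=49.721, impact vy=-3.691
  bounce: vy ← 0.54·3.691 = 1.993
Arc 4: start y=0.000, vy=1.993 → t=0.406, apex=0.202, x_land=54.325, impact vy=-1.993
  bounce: vy ← 0.54·1.993 = 1.076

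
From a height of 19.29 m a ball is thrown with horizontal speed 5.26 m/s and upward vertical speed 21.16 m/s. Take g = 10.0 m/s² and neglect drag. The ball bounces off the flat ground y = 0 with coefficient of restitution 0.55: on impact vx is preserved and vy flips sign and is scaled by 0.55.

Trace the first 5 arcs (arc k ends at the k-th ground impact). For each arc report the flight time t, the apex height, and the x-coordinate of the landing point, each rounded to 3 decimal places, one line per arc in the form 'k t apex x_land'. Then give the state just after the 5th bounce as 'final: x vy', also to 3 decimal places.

1 5.003 41.677 26.316
2 3.176 12.607 43.021
3 1.747 3.814 52.209
4 0.961 1.154 57.262
5 0.528 0.349 60.041
final: 60.041 1.453

Arc 1: start y=19.290, vy=21.160 → t=5.003, apex=41.677, x_land=26.316, impact vy=-28.871
  bounce: vy ← 0.55·28.871 = 15.879
Arc 2: start y=0.000, vy=15.879 → t=3.176, apex=12.607, x_land=43.021, impact vy=-15.879
  bounce: vy ← 0.55·15.879 = 8.734
Arc 3: start y=0.000, vy=8.734 → t=1.747, apex=3.814, x_land=52.209, impact vy=-8.734
  bounce: vy ← 0.55·8.734 = 4.803
Arc 4: start y=0.000, vy=4.803 → t=0.961, apex=1.154, x_land=57.262, impact vy=-4.803
  bounce: vy ← 0.55·4.803 = 2.642
Arc 5: start y=0.000, vy=2.642 → t=0.528, apex=0.349, x_land=60.041, impact vy=-2.642
  bounce: vy ← 0.55·2.642 = 1.453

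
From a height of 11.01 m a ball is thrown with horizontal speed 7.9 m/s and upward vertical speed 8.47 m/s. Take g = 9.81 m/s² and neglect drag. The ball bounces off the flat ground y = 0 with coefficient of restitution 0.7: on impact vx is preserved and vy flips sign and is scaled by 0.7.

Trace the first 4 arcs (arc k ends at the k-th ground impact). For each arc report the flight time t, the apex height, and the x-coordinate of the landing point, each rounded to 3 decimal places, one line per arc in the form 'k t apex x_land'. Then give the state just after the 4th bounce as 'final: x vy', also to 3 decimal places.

1 2.593 14.667 20.482
2 2.421 7.187 39.606
3 1.695 3.521 52.994
4 1.186 1.726 62.365
final: 62.365 4.073

Arc 1: start y=11.010, vy=8.470 → t=2.593, apex=14.667, x_land=20.482, impact vy=-16.963
  bounce: vy ← 0.7·16.963 = 11.874
Arc 2: start y=0.000, vy=11.874 → t=2.421, apex=7.187, x_land=39.606, impact vy=-11.874
  bounce: vy ← 0.7·11.874 = 8.312
Arc 3: start y=0.000, vy=8.312 → t=1.695, apex=3.521, x_land=52.994, impact vy=-8.312
  bounce: vy ← 0.7·8.312 = 5.818
Arc 4: start y=0.000, vy=5.818 → t=1.186, apex=1.726, x_land=62.365, impact vy=-5.818
  bounce: vy ← 0.7·5.818 = 4.073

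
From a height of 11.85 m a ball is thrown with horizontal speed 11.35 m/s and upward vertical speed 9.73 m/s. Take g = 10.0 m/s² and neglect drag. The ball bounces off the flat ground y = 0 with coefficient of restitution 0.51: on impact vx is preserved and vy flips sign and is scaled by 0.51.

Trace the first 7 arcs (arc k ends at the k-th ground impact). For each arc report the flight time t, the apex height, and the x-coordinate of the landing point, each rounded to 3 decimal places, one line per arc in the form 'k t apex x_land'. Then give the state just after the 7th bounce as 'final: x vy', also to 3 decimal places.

Arc 1: start y=11.850, vy=9.730 → t=2.794, apex=16.584, x_land=31.714, impact vy=-18.212
  bounce: vy ← 0.51·18.212 = 9.288
Arc 2: start y=0.000, vy=9.288 → t=1.858, apex=4.313, x_land=52.798, impact vy=-9.288
  bounce: vy ← 0.51·9.288 = 4.737
Arc 3: start y=0.000, vy=4.737 → t=0.947, apex=1.122, x_land=63.551, impact vy=-4.737
  bounce: vy ← 0.51·4.737 = 2.416
Arc 4: start y=0.000, vy=2.416 → t=0.483, apex=0.292, x_land=69.035, impact vy=-2.416
  bounce: vy ← 0.51·2.416 = 1.232
Arc 5: start y=0.000, vy=1.232 → t=0.246, apex=0.076, x_land=71.831, impact vy=-1.232
  bounce: vy ← 0.51·1.232 = 0.628
Arc 6: start y=0.000, vy=0.628 → t=0.126, apex=0.020, x_land=73.258, impact vy=-0.628
  bounce: vy ← 0.51·0.628 = 0.320
Arc 7: start y=0.000, vy=0.320 → t=0.064, apex=0.005, x_land=73.985, impact vy=-0.320
  bounce: vy ← 0.51·0.320 = 0.163

1 2.794 16.584 31.714
2 1.858 4.313 52.798
3 0.947 1.122 63.551
4 0.483 0.292 69.035
5 0.246 0.076 71.831
6 0.126 0.020 73.258
7 0.064 0.005 73.985
final: 73.985 0.163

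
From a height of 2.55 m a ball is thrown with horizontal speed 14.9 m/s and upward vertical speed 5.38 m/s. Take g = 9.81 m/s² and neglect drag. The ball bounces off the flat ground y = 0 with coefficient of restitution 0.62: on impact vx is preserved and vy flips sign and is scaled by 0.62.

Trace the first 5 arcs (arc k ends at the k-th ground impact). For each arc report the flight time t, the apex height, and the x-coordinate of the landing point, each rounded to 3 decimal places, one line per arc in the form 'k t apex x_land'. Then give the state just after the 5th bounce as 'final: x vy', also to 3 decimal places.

1 1.454 4.025 21.669
2 1.123 1.547 38.407
3 0.696 0.595 48.784
4 0.432 0.229 55.217
5 0.268 0.088 59.206
final: 59.206 0.814

Arc 1: start y=2.550, vy=5.380 → t=1.454, apex=4.025, x_land=21.669, impact vy=-8.887
  bounce: vy ← 0.62·8.887 = 5.510
Arc 2: start y=0.000, vy=5.510 → t=1.123, apex=1.547, x_land=38.407, impact vy=-5.510
  bounce: vy ← 0.62·5.510 = 3.416
Arc 3: start y=0.000, vy=3.416 → t=0.696, apex=0.595, x_land=48.784, impact vy=-3.416
  bounce: vy ← 0.62·3.416 = 2.118
Arc 4: start y=0.000, vy=2.118 → t=0.432, apex=0.229, x_land=55.217, impact vy=-2.118
  bounce: vy ← 0.62·2.118 = 1.313
Arc 5: start y=0.000, vy=1.313 → t=0.268, apex=0.088, x_land=59.206, impact vy=-1.313
  bounce: vy ← 0.62·1.313 = 0.814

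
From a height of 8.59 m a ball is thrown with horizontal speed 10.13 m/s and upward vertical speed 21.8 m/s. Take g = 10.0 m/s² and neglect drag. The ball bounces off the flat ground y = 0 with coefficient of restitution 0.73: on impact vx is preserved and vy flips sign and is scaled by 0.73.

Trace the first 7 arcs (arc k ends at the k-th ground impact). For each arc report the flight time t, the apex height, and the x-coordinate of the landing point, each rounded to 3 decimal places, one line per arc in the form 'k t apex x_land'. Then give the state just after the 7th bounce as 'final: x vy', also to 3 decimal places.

1 4.724 32.352 47.851
2 3.714 17.240 85.472
3 2.711 9.187 112.935
4 1.979 4.896 132.983
5 1.445 2.609 147.618
6 1.055 1.390 158.302
7 0.770 0.741 166.101
final: 166.101 2.810

Arc 1: start y=8.590, vy=21.800 → t=4.724, apex=32.352, x_land=47.851, impact vy=-25.437
  bounce: vy ← 0.73·25.437 = 18.569
Arc 2: start y=0.000, vy=18.569 → t=3.714, apex=17.240, x_land=85.472, impact vy=-18.569
  bounce: vy ← 0.73·18.569 = 13.555
Arc 3: start y=0.000, vy=13.555 → t=2.711, apex=9.187, x_land=112.935, impact vy=-13.555
  bounce: vy ← 0.73·13.555 = 9.895
Arc 4: start y=0.000, vy=9.895 → t=1.979, apex=4.896, x_land=132.983, impact vy=-9.895
  bounce: vy ← 0.73·9.895 = 7.224
Arc 5: start y=0.000, vy=7.224 → t=1.445, apex=2.609, x_land=147.618, impact vy=-7.224
  bounce: vy ← 0.73·7.224 = 5.273
Arc 6: start y=0.000, vy=5.273 → t=1.055, apex=1.390, x_land=158.302, impact vy=-5.273
  bounce: vy ← 0.73·5.273 = 3.849
Arc 7: start y=0.000, vy=3.849 → t=0.770, apex=0.741, x_land=166.101, impact vy=-3.849
  bounce: vy ← 0.73·3.849 = 2.810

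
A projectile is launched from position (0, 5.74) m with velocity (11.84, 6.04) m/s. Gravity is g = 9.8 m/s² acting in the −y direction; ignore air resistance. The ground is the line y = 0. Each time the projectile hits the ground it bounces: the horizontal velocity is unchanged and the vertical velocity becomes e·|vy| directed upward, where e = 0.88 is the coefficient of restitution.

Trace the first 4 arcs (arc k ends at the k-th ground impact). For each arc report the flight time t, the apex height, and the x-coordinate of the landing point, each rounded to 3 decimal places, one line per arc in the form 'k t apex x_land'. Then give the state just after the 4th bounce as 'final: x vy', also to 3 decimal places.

Arc 1: start y=5.740, vy=6.040 → t=1.862, apex=7.601, x_land=22.044, impact vy=-12.206
  bounce: vy ← 0.88·12.206 = 10.741
Arc 2: start y=0.000, vy=10.741 → t=2.192, apex=5.886, x_land=47.998, impact vy=-10.741
  bounce: vy ← 0.88·10.741 = 9.452
Arc 3: start y=0.000, vy=9.452 → t=1.929, apex=4.558, x_land=70.838, impact vy=-9.452
  bounce: vy ← 0.88·9.452 = 8.318
Arc 4: start y=0.000, vy=8.318 → t=1.698, apex=3.530, x_land=90.937, impact vy=-8.318
  bounce: vy ← 0.88·8.318 = 7.320

1 1.862 7.601 22.044
2 2.192 5.886 47.998
3 1.929 4.558 70.838
4 1.698 3.530 90.937
final: 90.937 7.320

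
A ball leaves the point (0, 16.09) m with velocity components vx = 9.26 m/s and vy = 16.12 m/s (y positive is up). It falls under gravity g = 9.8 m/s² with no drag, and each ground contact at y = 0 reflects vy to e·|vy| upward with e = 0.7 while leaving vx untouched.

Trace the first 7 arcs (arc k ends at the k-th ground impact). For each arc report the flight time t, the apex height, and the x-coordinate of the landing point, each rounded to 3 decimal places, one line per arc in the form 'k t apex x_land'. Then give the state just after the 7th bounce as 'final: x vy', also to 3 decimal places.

1 4.092 29.348 37.894
2 3.426 14.380 69.621
3 2.398 7.046 91.830
4 1.679 3.453 107.376
5 1.175 1.692 118.258
6 0.823 0.829 125.876
7 0.576 0.406 131.208
final: 131.208 1.975

Arc 1: start y=16.090, vy=16.120 → t=4.092, apex=29.348, x_land=37.894, impact vy=-23.984
  bounce: vy ← 0.7·23.984 = 16.789
Arc 2: start y=0.000, vy=16.789 → t=3.426, apex=14.380, x_land=69.621, impact vy=-16.789
  bounce: vy ← 0.7·16.789 = 11.752
Arc 3: start y=0.000, vy=11.752 → t=2.398, apex=7.046, x_land=91.830, impact vy=-11.752
  bounce: vy ← 0.7·11.752 = 8.226
Arc 4: start y=0.000, vy=8.226 → t=1.679, apex=3.453, x_land=107.376, impact vy=-8.226
  bounce: vy ← 0.7·8.226 = 5.758
Arc 5: start y=0.000, vy=5.758 → t=1.175, apex=1.692, x_land=118.258, impact vy=-5.758
  bounce: vy ← 0.7·5.758 = 4.031
Arc 6: start y=0.000, vy=4.031 → t=0.823, apex=0.829, x_land=125.876, impact vy=-4.031
  bounce: vy ← 0.7·4.031 = 2.822
Arc 7: start y=0.000, vy=2.822 → t=0.576, apex=0.406, x_land=131.208, impact vy=-2.822
  bounce: vy ← 0.7·2.822 = 1.975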